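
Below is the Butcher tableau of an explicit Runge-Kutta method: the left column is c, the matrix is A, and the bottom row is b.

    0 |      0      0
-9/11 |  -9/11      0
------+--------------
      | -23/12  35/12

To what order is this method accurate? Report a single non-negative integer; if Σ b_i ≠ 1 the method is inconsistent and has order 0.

b = (-23/12, 35/12)
c = (0, -9/11)
Σ b_i: (-23/12)·1 + 35/12·1 = 1 ✓
b·c: 35/12·(-9/11) = -105/44 ≠ 1/2 ⇒ order 1.

1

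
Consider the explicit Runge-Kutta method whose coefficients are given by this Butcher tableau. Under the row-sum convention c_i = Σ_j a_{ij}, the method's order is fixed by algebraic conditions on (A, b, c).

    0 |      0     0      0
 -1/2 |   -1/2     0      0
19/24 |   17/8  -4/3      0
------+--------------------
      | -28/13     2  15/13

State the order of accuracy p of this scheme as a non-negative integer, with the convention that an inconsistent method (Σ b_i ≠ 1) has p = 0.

1

b = (-28/13, 2, 15/13)
c = (0, -1/2, 19/24)
Ac = (0, 0, 2/3)
Σ b_i: (-28/13)·1 + 2·1 + 15/13·1 = 1 ✓
b·c: 2·(-1/2) + 15/13·19/24 = -9/104 ≠ 1/2 ⇒ order 1.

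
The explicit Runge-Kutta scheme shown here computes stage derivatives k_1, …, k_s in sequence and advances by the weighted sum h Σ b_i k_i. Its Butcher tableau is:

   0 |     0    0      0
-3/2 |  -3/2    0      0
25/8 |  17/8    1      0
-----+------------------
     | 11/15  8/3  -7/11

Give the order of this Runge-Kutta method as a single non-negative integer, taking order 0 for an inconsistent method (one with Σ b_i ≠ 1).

b = (11/15, 8/3, -7/11)
c = (0, -3/2, 25/8)
Ac = (0, 0, -3/2)
Σ b_i: 11/15·1 + 8/3·1 + (-7/11)·1 = 152/55 ≠ 1 ⇒ order 0.

0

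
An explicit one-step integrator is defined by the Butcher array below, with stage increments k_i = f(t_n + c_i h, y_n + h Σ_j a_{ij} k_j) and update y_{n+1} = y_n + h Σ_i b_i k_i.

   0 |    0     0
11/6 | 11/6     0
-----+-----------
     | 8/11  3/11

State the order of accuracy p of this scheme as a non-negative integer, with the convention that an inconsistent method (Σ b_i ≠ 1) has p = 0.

b = (8/11, 3/11)
c = (0, 11/6)
Σ b_i: 8/11·1 + 3/11·1 = 1 ✓
b·c: 3/11·11/6 = 1/2 ✓; 2 stages ⇒ order 2.

2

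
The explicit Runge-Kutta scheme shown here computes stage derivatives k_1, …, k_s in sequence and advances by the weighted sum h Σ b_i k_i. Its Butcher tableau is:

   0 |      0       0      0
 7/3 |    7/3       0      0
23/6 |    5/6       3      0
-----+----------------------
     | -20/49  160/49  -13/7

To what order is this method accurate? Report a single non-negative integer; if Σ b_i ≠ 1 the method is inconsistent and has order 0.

2

b = (-20/49, 160/49, -13/7)
c = (0, 7/3, 23/6)
Ac = (0, 0, 7)
Σ b_i: (-20/49)·1 + 160/49·1 + (-13/7)·1 = 1 ✓
b·c: 160/49·7/3 + (-13/7)·23/6 = 1/2 ✓
b·c²: 160/49·49/9 + (-13/7)·529/36 = -799/84 ≠ 1/3 ⇒ order 2.
b·Ac: (-13/7)·7 = -13 ≠ 1/6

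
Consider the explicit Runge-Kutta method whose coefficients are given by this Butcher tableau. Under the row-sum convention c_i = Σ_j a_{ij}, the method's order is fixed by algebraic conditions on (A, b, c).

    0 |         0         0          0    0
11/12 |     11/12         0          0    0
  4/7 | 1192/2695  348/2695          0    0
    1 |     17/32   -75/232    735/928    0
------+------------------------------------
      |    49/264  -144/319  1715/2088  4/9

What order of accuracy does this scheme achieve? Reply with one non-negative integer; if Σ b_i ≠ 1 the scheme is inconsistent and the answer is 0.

4

b = (49/264, -144/319, 1715/2088, 4/9)
c = (0, 11/12, 4/7, 1)
Ac = (0, 0, 29/245, 5/32)
Σ b_i: 49/264·1 + (-144/319)·1 + 1715/2088·1 + 4/9·1 = 1 ✓
b·c: (-144/319)·11/12 + 1715/2088·4/7 + 4/9·1 = 1/2 ✓
b·c²: (-144/319)·121/144 + 1715/2088·16/49 + 4/9·1 = 1/3 ✓
b·Ac: 1715/2088·29/245 + 4/9·5/32 = 1/6 ✓
b·c³: (-144/319)·1331/1728 + 1715/2088·64/343 + 4/9·1 = 1/4 ✓
b·(c∘Ac): 1715/2088·116/1715 + 4/9·5/32 = 1/8 ✓
b·Ac²: 1715/2088·319/2940 + 4/9·(-5/384) = 1/12 ✓
b·A²c: 4/9·3/32 = 1/24 ✓; 4 stages ⇒ order 4.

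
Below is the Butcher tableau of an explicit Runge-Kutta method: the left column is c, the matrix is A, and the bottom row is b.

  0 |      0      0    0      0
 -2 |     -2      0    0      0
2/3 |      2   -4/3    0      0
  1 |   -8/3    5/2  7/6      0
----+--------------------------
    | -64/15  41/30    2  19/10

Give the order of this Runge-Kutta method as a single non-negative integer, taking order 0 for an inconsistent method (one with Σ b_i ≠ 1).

b = (-64/15, 41/30, 2, 19/10)
c = (0, -2, 2/3, 1)
Ac = (0, 0, 8/3, -38/9)
Σ b_i: (-64/15)·1 + 41/30·1 + 2·1 + 19/10·1 = 1 ✓
b·c: 41/30·(-2) + 2·2/3 + 19/10·1 = 1/2 ✓
b·c²: 41/30·4 + 2·4/9 + 19/10·1 = 743/90 ≠ 1/3 ⇒ order 2.
b·Ac: 2·8/3 + 19/10·(-38/9) = -121/45 ≠ 1/6

2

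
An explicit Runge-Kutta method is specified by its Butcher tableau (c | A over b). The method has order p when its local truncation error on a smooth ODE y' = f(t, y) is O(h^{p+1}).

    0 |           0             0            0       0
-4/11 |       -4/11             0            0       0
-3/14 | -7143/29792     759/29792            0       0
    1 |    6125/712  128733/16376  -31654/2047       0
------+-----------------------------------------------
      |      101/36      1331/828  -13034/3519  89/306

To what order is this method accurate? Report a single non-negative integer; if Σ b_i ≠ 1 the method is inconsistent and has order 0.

4

b = (101/36, 1331/828, -13034/3519, 89/306)
c = (0, -4/11, -3/14, 1)
Ac = (0, 0, -69/7448, 81/178)
Σ b_i: 101/36·1 + 1331/828·1 + (-13034/3519)·1 + 89/306·1 = 1 ✓
b·c: 1331/828·(-4/11) + (-13034/3519)·(-3/14) + 89/306·1 = 1/2 ✓
b·c²: 1331/828·16/121 + (-13034/3519)·9/196 + 89/306·1 = 1/3 ✓
b·Ac: (-13034/3519)·(-69/7448) + 89/306·81/178 = 1/6 ✓
b·c³: 1331/828·(-64/1331) + (-13034/3519)·(-27/2744) + 89/306·1 = 1/4 ✓
b·(c∘Ac): (-13034/3519)·207/104272 + 89/306·81/178 = 1/8 ✓
b·Ac²: (-13034/3519)·69/20482 + 89/306·645/1958 = 1/12 ✓
b·A²c: 89/306·51/356 = 1/24 ✓; 4 stages ⇒ order 4.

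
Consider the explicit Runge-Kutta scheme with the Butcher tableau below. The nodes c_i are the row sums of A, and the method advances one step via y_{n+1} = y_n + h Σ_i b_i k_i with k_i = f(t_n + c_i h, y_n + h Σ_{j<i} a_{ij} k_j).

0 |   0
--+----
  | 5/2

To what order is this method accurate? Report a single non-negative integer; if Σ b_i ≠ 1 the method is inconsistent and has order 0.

0

b = (5/2)
c = (0)
Σ b_i: 5/2·1 = 5/2 ≠ 1 ⇒ order 0.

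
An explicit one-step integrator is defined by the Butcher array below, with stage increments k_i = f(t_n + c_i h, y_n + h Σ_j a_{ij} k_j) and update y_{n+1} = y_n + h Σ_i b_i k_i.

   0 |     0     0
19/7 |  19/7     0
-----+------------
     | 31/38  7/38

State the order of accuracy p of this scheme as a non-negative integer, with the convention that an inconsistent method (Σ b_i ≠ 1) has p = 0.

2

b = (31/38, 7/38)
c = (0, 19/7)
Σ b_i: 31/38·1 + 7/38·1 = 1 ✓
b·c: 7/38·19/7 = 1/2 ✓; 2 stages ⇒ order 2.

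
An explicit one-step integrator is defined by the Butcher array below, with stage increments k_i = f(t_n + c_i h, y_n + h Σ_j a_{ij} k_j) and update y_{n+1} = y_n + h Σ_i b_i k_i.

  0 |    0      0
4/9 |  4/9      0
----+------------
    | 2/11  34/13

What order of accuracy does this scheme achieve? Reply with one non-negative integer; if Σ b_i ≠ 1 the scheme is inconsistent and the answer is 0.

0

b = (2/11, 34/13)
c = (0, 4/9)
Σ b_i: 2/11·1 + 34/13·1 = 400/143 ≠ 1 ⇒ order 0.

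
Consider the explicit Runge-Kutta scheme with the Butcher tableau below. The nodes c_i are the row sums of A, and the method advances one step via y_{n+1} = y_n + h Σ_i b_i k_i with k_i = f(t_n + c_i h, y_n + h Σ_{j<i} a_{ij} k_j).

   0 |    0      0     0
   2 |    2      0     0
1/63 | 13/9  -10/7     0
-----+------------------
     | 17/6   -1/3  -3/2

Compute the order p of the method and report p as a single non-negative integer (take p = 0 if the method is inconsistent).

1

b = (17/6, -1/3, -3/2)
c = (0, 2, 1/63)
Ac = (0, 0, -20/7)
Σ b_i: 17/6·1 + (-1/3)·1 + (-3/2)·1 = 1 ✓
b·c: (-1/3)·2 + (-3/2)·1/63 = -29/42 ≠ 1/2 ⇒ order 1.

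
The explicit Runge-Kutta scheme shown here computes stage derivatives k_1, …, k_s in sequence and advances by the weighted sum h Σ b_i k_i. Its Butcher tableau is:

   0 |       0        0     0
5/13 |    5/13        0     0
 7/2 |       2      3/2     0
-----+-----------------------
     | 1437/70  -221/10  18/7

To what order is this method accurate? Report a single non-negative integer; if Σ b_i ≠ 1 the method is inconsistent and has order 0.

b = (1437/70, -221/10, 18/7)
c = (0, 5/13, 7/2)
Ac = (0, 0, 15/26)
Σ b_i: 1437/70·1 + (-221/10)·1 + 18/7·1 = 1 ✓
b·c: (-221/10)·5/13 + 18/7·7/2 = 1/2 ✓
b·c²: (-221/10)·25/169 + 18/7·49/4 = 367/13 ≠ 1/3 ⇒ order 2.
b·Ac: 18/7·15/26 = 135/91 ≠ 1/6

2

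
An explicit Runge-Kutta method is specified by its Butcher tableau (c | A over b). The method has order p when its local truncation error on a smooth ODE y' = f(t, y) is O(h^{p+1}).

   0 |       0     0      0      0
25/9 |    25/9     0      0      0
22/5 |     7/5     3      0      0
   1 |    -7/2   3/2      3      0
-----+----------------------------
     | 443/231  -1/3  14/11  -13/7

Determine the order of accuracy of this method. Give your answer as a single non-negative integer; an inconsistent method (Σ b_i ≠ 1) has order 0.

1

b = (443/231, -1/3, 14/11, -13/7)
c = (0, 25/9, 22/5, 1)
Ac = (0, 0, 25/3, 521/30)
Σ b_i: 443/231·1 + (-1/3)·1 + 14/11·1 + (-13/7)·1 = 1 ✓
b·c: (-1/3)·25/9 + 14/11·22/5 + (-13/7)·1 = 2662/945 ≠ 1/2 ⇒ order 1.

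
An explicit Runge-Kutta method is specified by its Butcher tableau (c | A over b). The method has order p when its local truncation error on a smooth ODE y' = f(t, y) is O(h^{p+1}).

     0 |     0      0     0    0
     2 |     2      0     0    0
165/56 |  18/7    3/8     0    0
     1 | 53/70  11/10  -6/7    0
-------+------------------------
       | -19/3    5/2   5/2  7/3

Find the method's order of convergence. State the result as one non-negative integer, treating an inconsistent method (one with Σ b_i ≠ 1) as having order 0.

1

b = (-19/3, 5/2, 5/2, 7/3)
c = (0, 2, 165/56, 1)
Ac = (0, 0, 3/4, -319/980)
Σ b_i: (-19/3)·1 + 5/2·1 + 5/2·1 + 7/3·1 = 1 ✓
b·c: 5/2·2 + 5/2·165/56 + 7/3·1 = 4939/336 ≠ 1/2 ⇒ order 1.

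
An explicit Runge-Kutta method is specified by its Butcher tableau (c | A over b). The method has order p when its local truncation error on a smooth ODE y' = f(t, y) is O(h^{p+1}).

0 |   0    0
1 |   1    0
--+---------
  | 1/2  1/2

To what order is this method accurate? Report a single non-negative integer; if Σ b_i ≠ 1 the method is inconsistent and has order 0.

2

b = (1/2, 1/2)
c = (0, 1)
Σ b_i: 1/2·1 + 1/2·1 = 1 ✓
b·c: 1/2·1 = 1/2 ✓; 2 stages ⇒ order 2.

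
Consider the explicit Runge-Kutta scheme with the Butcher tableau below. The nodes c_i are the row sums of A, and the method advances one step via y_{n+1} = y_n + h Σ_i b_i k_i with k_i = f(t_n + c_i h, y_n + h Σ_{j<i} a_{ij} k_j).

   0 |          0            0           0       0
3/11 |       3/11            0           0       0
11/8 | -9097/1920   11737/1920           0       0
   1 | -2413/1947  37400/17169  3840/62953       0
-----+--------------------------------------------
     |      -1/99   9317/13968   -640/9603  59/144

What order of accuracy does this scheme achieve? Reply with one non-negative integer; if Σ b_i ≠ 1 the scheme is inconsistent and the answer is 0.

4

b = (-1/99, 9317/13968, -640/9603, 59/144)
c = (0, 3/11, 11/8, 1)
Ac = (0, 0, 1067/640, 40/59)
Σ b_i: (-1/99)·1 + 9317/13968·1 + (-640/9603)·1 + 59/144·1 = 1 ✓
b·c: 9317/13968·3/11 + (-640/9603)·11/8 + 59/144·1 = 1/2 ✓
b·c²: 9317/13968·9/121 + (-640/9603)·121/64 + 59/144·1 = 1/3 ✓
b·Ac: (-640/9603)·1067/640 + 59/144·40/59 = 1/6 ✓
b·c³: 9317/13968·27/1331 + (-640/9603)·1331/512 + 59/144·1 = 1/4 ✓
b·(c∘Ac): (-640/9603)·11737/5120 + 59/144·40/59 = 1/8 ✓
b·Ac²: (-640/9603)·291/640 + 59/144·180/649 = 1/12 ✓
b·A²c: 59/144·6/59 = 1/24 ✓; 4 stages ⇒ order 4.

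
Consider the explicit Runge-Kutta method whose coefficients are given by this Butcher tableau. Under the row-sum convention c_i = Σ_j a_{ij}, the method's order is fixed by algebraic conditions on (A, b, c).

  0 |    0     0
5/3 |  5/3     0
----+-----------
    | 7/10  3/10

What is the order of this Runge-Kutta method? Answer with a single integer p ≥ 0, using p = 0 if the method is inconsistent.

2

b = (7/10, 3/10)
c = (0, 5/3)
Σ b_i: 7/10·1 + 3/10·1 = 1 ✓
b·c: 3/10·5/3 = 1/2 ✓; 2 stages ⇒ order 2.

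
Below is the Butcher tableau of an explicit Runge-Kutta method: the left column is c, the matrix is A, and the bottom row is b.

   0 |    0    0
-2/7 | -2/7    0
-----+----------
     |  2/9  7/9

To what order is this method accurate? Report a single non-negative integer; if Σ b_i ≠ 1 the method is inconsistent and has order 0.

b = (2/9, 7/9)
c = (0, -2/7)
Σ b_i: 2/9·1 + 7/9·1 = 1 ✓
b·c: 7/9·(-2/7) = -2/9 ≠ 1/2 ⇒ order 1.

1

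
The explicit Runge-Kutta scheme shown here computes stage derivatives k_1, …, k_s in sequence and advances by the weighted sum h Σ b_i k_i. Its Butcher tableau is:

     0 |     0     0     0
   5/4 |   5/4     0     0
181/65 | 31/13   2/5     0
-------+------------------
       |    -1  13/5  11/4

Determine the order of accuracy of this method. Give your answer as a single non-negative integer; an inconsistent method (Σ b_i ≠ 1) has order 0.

0

b = (-1, 13/5, 11/4)
c = (0, 5/4, 181/65)
Ac = (0, 0, 1/2)
Σ b_i: (-1)·1 + 13/5·1 + 11/4·1 = 87/20 ≠ 1 ⇒ order 0.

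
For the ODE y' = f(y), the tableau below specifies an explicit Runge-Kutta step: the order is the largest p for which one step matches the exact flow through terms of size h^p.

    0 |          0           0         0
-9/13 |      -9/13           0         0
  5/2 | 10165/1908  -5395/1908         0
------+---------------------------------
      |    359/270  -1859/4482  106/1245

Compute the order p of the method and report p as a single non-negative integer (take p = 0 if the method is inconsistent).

b = (359/270, -1859/4482, 106/1245)
c = (0, -9/13, 5/2)
Ac = (0, 0, 415/212)
Σ b_i: 359/270·1 + (-1859/4482)·1 + 106/1245·1 = 1 ✓
b·c: (-1859/4482)·(-9/13) + 106/1245·5/2 = 1/2 ✓
b·c²: (-1859/4482)·81/169 + 106/1245·25/4 = 1/3 ✓
b·Ac: 106/1245·415/212 = 1/6 ✓; 3 stages ⇒ order 3.

3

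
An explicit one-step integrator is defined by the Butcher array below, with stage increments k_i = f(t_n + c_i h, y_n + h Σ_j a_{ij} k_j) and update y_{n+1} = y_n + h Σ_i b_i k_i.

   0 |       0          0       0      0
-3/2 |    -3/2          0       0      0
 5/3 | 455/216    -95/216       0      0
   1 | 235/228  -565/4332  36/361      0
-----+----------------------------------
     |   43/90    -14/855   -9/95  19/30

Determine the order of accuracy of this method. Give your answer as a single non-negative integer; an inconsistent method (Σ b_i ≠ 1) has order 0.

4

b = (43/90, -14/855, -9/95, 19/30)
c = (0, -3/2, 5/3, 1)
Ac = (0, 0, 95/144, 55/152)
Σ b_i: 43/90·1 + (-14/855)·1 + (-9/95)·1 + 19/30·1 = 1 ✓
b·c: (-14/855)·(-3/2) + (-9/95)·5/3 + 19/30·1 = 1/2 ✓
b·c²: (-14/855)·9/4 + (-9/95)·25/9 + 19/30·1 = 1/3 ✓
b·Ac: (-9/95)·95/144 + 19/30·55/152 = 1/6 ✓
b·c³: (-14/855)·(-27/8) + (-9/95)·125/27 + 19/30·1 = 1/4 ✓
b·(c∘Ac): (-9/95)·475/432 + 19/30·55/152 = 1/8 ✓
b·Ac²: (-9/95)·(-95/96) + 19/30·(-5/304) = 1/12 ✓
b·A²c: 19/30·5/76 = 1/24 ✓; 4 stages ⇒ order 4.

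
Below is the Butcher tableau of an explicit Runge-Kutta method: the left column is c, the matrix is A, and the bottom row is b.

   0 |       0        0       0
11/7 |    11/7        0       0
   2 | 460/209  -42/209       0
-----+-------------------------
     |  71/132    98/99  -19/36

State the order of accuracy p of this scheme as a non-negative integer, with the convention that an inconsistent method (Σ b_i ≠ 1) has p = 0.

3

b = (71/132, 98/99, -19/36)
c = (0, 11/7, 2)
Ac = (0, 0, -6/19)
Σ b_i: 71/132·1 + 98/99·1 + (-19/36)·1 = 1 ✓
b·c: 98/99·11/7 + (-19/36)·2 = 1/2 ✓
b·c²: 98/99·121/49 + (-19/36)·4 = 1/3 ✓
b·Ac: (-19/36)·(-6/19) = 1/6 ✓; 3 stages ⇒ order 3.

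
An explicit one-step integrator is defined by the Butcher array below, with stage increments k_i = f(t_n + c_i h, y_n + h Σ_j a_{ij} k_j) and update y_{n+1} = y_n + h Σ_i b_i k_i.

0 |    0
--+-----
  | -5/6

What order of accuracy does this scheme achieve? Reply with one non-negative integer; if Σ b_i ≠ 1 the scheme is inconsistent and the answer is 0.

b = (-5/6)
c = (0)
Σ b_i: (-5/6)·1 = -5/6 ≠ 1 ⇒ order 0.

0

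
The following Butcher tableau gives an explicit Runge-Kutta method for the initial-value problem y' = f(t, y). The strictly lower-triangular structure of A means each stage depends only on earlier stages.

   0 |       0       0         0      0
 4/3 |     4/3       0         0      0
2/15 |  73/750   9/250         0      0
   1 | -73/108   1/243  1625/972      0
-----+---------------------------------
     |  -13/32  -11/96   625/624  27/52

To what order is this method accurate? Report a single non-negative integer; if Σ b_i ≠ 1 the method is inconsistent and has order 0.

4

b = (-13/32, -11/96, 625/624, 27/52)
c = (0, 4/3, 2/15, 1)
Ac = (0, 0, 6/125, 37/162)
Σ b_i: (-13/32)·1 + (-11/96)·1 + 625/624·1 + 27/52·1 = 1 ✓
b·c: (-11/96)·4/3 + 625/624·2/15 + 27/52·1 = 1/2 ✓
b·c²: (-11/96)·16/9 + 625/624·4/225 + 27/52·1 = 1/3 ✓
b·Ac: 625/624·6/125 + 27/52·37/162 = 1/6 ✓
b·c³: (-11/96)·64/27 + 625/624·8/3375 + 27/52·1 = 1/4 ✓
b·(c∘Ac): 625/624·4/625 + 27/52·37/162 = 1/8 ✓
b·Ac²: 625/624·8/125 + 27/52·1/27 = 1/12 ✓
b·A²c: 27/52·13/162 = 1/24 ✓; 4 stages ⇒ order 4.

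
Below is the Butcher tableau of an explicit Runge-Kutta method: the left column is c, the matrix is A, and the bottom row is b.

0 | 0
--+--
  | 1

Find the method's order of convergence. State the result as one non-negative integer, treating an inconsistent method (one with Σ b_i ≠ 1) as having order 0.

b = (1)
c = (0)
Σ b_i: 1·1 = 1 ✓; 1 stage ⇒ order 1.

1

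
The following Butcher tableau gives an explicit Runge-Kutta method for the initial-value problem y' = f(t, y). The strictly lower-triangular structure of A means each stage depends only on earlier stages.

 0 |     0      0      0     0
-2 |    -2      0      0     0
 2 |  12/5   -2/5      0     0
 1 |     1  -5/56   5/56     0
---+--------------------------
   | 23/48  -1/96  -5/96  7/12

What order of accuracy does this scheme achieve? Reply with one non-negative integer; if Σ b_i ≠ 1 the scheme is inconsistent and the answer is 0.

4

b = (23/48, -1/96, -5/96, 7/12)
c = (0, -2, 2, 1)
Ac = (0, 0, 4/5, 5/14)
Σ b_i: 23/48·1 + (-1/96)·1 + (-5/96)·1 + 7/12·1 = 1 ✓
b·c: (-1/96)·(-2) + (-5/96)·2 + 7/12·1 = 1/2 ✓
b·c²: (-1/96)·4 + (-5/96)·4 + 7/12·1 = 1/3 ✓
b·Ac: (-5/96)·4/5 + 7/12·5/14 = 1/6 ✓
b·c³: (-1/96)·(-8) + (-5/96)·8 + 7/12·1 = 1/4 ✓
b·(c∘Ac): (-5/96)·8/5 + 7/12·5/14 = 1/8 ✓
b·Ac²: (-5/96)·(-8/5) = 1/12 ✓
b·A²c: 7/12·1/14 = 1/24 ✓; 4 stages ⇒ order 4.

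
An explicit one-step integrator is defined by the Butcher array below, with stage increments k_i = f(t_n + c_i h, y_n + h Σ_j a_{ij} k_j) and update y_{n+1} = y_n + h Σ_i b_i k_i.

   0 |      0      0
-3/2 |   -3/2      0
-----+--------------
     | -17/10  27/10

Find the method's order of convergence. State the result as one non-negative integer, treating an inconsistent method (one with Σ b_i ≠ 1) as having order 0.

1

b = (-17/10, 27/10)
c = (0, -3/2)
Σ b_i: (-17/10)·1 + 27/10·1 = 1 ✓
b·c: 27/10·(-3/2) = -81/20 ≠ 1/2 ⇒ order 1.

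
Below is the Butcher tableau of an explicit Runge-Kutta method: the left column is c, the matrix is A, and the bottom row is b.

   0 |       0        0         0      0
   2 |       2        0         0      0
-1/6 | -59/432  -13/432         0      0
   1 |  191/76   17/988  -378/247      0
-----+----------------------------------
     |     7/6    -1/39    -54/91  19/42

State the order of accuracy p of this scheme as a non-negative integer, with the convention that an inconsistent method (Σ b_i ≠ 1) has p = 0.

b = (7/6, -1/39, -54/91, 19/42)
c = (0, 2, -1/6, 1)
Ac = (0, 0, -13/216, 11/38)
Σ b_i: 7/6·1 + (-1/39)·1 + (-54/91)·1 + 19/42·1 = 1 ✓
b·c: (-1/39)·2 + (-54/91)·(-1/6) + 19/42·1 = 1/2 ✓
b·c²: (-1/39)·4 + (-54/91)·1/36 + 19/42·1 = 1/3 ✓
b·Ac: (-54/91)·(-13/216) + 19/42·11/38 = 1/6 ✓
b·c³: (-1/39)·8 + (-54/91)·(-1/216) + 19/42·1 = 1/4 ✓
b·(c∘Ac): (-54/91)·13/1296 + 19/42·11/38 = 1/8 ✓
b·Ac²: (-54/91)·(-13/108) + 19/42·1/38 = 1/12 ✓
b·A²c: 19/42·7/76 = 1/24 ✓; 4 stages ⇒ order 4.

4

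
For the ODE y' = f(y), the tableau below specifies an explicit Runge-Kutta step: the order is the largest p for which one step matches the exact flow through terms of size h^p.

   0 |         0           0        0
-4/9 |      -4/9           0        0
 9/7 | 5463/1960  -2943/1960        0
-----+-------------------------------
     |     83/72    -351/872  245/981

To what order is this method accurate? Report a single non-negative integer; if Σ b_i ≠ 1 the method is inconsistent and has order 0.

b = (83/72, -351/872, 245/981)
c = (0, -4/9, 9/7)
Ac = (0, 0, 327/490)
Σ b_i: 83/72·1 + (-351/872)·1 + 245/981·1 = 1 ✓
b·c: (-351/872)·(-4/9) + 245/981·9/7 = 1/2 ✓
b·c²: (-351/872)·16/81 + 245/981·81/49 = 1/3 ✓
b·Ac: 245/981·327/490 = 1/6 ✓; 3 stages ⇒ order 3.

3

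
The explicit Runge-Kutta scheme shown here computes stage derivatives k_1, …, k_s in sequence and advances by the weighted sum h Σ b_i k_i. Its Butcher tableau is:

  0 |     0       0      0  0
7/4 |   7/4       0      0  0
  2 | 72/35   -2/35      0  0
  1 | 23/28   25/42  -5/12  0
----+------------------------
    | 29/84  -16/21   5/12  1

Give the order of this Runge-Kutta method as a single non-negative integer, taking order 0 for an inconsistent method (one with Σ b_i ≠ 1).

b = (29/84, -16/21, 5/12, 1)
c = (0, 7/4, 2, 1)
Ac = (0, 0, -1/10, 5/24)
Σ b_i: 29/84·1 + (-16/21)·1 + 5/12·1 + 1·1 = 1 ✓
b·c: (-16/21)·7/4 + 5/12·2 + 1·1 = 1/2 ✓
b·c²: (-16/21)·49/16 + 5/12·4 + 1·1 = 1/3 ✓
b·Ac: 5/12·(-1/10) + 1·5/24 = 1/6 ✓
b·c³: (-16/21)·343/64 + 5/12·8 + 1·1 = 1/4 ✓
b·(c∘Ac): 5/12·(-1/5) + 1·5/24 = 1/8 ✓
b·Ac²: 5/12·(-7/40) + 1·5/32 = 1/12 ✓
b·A²c: 1·1/24 = 1/24 ✓; 4 stages ⇒ order 4.

4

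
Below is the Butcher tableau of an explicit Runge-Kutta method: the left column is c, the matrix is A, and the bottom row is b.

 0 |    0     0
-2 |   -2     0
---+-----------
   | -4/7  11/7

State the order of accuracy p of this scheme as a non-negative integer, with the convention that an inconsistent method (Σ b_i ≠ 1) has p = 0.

b = (-4/7, 11/7)
c = (0, -2)
Σ b_i: (-4/7)·1 + 11/7·1 = 1 ✓
b·c: 11/7·(-2) = -22/7 ≠ 1/2 ⇒ order 1.

1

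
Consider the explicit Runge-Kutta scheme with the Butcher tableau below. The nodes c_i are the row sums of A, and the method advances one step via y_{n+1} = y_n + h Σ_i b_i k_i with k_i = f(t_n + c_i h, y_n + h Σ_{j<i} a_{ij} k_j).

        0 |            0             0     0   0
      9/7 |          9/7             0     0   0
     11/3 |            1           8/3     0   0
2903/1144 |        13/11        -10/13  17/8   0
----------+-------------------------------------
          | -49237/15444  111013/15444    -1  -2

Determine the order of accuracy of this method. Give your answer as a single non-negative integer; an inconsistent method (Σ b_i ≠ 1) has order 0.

b = (-49237/15444, 111013/15444, -1, -2)
c = (0, 9/7, 11/3, 2903/1144)
Ac = (0, 0, 24/7, 14857/2184)
Σ b_i: (-49237/15444)·1 + 111013/15444·1 + (-1)·1 + (-2)·1 = 1 ✓
b·c: 111013/15444·9/7 + (-1)·11/3 + (-2)·2903/1144 = 1/2 ✓
b·c²: 111013/15444·81/49 + (-1)·121/9 + (-2)·8427409/1308736 = -595323671/41225184 ≠ 1/3 ⇒ order 2.
b·Ac: (-1)·24/7 + (-2)·14857/2184 = -18601/1092 ≠ 1/6

2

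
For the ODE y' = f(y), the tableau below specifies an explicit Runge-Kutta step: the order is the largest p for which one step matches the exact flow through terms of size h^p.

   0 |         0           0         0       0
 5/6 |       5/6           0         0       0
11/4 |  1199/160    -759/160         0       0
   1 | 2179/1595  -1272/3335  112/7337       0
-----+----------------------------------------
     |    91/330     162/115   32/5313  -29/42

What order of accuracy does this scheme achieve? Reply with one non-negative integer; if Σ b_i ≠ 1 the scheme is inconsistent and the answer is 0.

4

b = (91/330, 162/115, 32/5313, -29/42)
c = (0, 5/6, 11/4, 1)
Ac = (0, 0, -253/64, -8/29)
Σ b_i: 91/330·1 + 162/115·1 + 32/5313·1 + (-29/42)·1 = 1 ✓
b·c: 162/115·5/6 + 32/5313·11/4 + (-29/42)·1 = 1/2 ✓
b·c²: 162/115·25/36 + 32/5313·121/16 + (-29/42)·1 = 1/3 ✓
b·Ac: 32/5313·(-253/64) + (-29/42)·(-8/29) = 1/6 ✓
b·c³: 162/115·125/216 + 32/5313·1331/64 + (-29/42)·1 = 1/4 ✓
b·(c∘Ac): 32/5313·(-2783/256) + (-29/42)·(-8/29) = 1/8 ✓
b·Ac²: 32/5313·(-1265/384) + (-29/42)·(-13/87) = 1/12 ✓
b·A²c: (-29/42)·(-7/116) = 1/24 ✓; 4 stages ⇒ order 4.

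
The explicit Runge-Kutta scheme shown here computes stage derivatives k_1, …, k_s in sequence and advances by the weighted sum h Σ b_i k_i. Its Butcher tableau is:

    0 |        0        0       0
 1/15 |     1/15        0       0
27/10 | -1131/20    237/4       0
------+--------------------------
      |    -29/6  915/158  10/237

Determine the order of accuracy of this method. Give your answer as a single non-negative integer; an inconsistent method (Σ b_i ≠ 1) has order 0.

3

b = (-29/6, 915/158, 10/237)
c = (0, 1/15, 27/10)
Ac = (0, 0, 79/20)
Σ b_i: (-29/6)·1 + 915/158·1 + 10/237·1 = 1 ✓
b·c: 915/158·1/15 + 10/237·27/10 = 1/2 ✓
b·c²: 915/158·1/225 + 10/237·729/100 = 1/3 ✓
b·Ac: 10/237·79/20 = 1/6 ✓; 3 stages ⇒ order 3.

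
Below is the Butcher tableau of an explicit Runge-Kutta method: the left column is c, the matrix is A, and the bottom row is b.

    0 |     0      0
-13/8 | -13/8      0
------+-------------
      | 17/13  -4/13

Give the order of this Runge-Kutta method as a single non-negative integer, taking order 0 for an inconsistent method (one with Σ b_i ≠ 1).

2

b = (17/13, -4/13)
c = (0, -13/8)
Σ b_i: 17/13·1 + (-4/13)·1 = 1 ✓
b·c: (-4/13)·(-13/8) = 1/2 ✓; 2 stages ⇒ order 2.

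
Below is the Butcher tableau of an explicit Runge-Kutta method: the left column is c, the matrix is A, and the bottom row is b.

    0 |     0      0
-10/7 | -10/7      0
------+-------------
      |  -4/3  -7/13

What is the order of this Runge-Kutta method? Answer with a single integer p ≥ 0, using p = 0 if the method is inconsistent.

0

b = (-4/3, -7/13)
c = (0, -10/7)
Σ b_i: (-4/3)·1 + (-7/13)·1 = -73/39 ≠ 1 ⇒ order 0.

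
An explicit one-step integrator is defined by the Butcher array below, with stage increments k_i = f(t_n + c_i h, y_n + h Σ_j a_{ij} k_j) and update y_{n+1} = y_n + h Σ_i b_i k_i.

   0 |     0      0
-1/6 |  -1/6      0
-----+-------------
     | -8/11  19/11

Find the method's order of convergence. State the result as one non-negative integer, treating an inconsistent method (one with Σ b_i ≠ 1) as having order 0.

b = (-8/11, 19/11)
c = (0, -1/6)
Σ b_i: (-8/11)·1 + 19/11·1 = 1 ✓
b·c: 19/11·(-1/6) = -19/66 ≠ 1/2 ⇒ order 1.

1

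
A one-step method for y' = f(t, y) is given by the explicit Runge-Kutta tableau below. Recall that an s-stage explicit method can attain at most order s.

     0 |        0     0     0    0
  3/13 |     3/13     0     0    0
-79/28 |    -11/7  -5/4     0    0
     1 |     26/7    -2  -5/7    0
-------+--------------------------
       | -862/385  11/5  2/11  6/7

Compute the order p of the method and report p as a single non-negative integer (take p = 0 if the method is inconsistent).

b = (-862/385, 11/5, 2/11, 6/7)
c = (0, 3/13, -79/28, 1)
Ac = (0, 0, -15/52, 3959/2548)
Σ b_i: (-862/385)·1 + 11/5·1 + 2/11·1 + 6/7·1 = 1 ✓
b·c: 11/5·3/13 + 2/11·(-79/28) + 6/7·1 = 8527/10010 ≠ 1/2 ⇒ order 1.

1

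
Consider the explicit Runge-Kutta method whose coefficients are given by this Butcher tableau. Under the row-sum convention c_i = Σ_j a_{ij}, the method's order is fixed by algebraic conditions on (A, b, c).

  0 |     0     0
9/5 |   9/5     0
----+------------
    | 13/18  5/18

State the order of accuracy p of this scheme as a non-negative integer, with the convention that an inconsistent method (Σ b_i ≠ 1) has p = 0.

b = (13/18, 5/18)
c = (0, 9/5)
Σ b_i: 13/18·1 + 5/18·1 = 1 ✓
b·c: 5/18·9/5 = 1/2 ✓; 2 stages ⇒ order 2.

2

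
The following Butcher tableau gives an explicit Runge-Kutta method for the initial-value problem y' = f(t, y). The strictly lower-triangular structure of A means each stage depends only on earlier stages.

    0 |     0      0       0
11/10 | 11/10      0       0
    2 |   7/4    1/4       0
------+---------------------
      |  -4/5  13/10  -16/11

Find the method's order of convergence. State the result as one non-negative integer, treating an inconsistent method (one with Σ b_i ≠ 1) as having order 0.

0

b = (-4/5, 13/10, -16/11)
c = (0, 11/10, 2)
Ac = (0, 0, 11/40)
Σ b_i: (-4/5)·1 + 13/10·1 + (-16/11)·1 = -21/22 ≠ 1 ⇒ order 0.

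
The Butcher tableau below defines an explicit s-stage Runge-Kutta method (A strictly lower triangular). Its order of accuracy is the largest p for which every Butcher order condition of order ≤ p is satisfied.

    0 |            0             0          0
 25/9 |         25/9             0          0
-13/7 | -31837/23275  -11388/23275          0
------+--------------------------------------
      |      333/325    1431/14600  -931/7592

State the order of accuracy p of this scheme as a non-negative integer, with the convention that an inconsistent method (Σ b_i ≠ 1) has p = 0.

b = (333/325, 1431/14600, -931/7592)
c = (0, 25/9, -13/7)
Ac = (0, 0, -3796/2793)
Σ b_i: 333/325·1 + 1431/14600·1 + (-931/7592)·1 = 1 ✓
b·c: 1431/14600·25/9 + (-931/7592)·(-13/7) = 1/2 ✓
b·c²: 1431/14600·625/81 + (-931/7592)·169/49 = 1/3 ✓
b·Ac: (-931/7592)·(-3796/2793) = 1/6 ✓; 3 stages ⇒ order 3.

3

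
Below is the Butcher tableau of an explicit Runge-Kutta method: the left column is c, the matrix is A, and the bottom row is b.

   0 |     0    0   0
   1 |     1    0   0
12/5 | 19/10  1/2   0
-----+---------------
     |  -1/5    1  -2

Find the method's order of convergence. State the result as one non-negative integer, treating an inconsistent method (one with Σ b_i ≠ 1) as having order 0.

b = (-1/5, 1, -2)
c = (0, 1, 12/5)
Ac = (0, 0, 1/2)
Σ b_i: (-1/5)·1 + 1·1 + (-2)·1 = -6/5 ≠ 1 ⇒ order 0.

0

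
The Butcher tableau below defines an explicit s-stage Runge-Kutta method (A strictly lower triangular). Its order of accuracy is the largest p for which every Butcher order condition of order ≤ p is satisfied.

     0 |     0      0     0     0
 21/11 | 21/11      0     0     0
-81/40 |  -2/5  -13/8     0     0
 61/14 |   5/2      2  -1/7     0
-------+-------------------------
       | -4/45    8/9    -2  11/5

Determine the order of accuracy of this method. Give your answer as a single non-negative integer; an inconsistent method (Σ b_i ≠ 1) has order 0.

b = (-4/45, 8/9, -2, 11/5)
c = (0, 21/11, -81/40, 61/14)
Ac = (0, 0, -273/88, 12651/3080)
Σ b_i: (-4/45)·1 + 8/9·1 + (-2)·1 + 11/5·1 = 1 ✓
b·c: 8/9·21/11 + (-2)·(-81/40) + 11/5·61/14 = 70837/4620 ≠ 1/2 ⇒ order 1.

1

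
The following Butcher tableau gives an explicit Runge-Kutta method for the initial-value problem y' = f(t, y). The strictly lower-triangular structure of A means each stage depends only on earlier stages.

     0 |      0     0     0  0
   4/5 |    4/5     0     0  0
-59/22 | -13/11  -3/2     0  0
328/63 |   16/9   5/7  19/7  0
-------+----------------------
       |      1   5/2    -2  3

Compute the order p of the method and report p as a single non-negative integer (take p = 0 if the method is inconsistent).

b = (1, 5/2, -2, 3)
c = (0, 4/5, -59/22, 328/63)
Ac = (0, 0, -6/5, -1033/154)
Σ b_i: 1·1 + 5/2·1 + (-2)·1 + 3·1 = 9/2 ≠ 1 ⇒ order 0.

0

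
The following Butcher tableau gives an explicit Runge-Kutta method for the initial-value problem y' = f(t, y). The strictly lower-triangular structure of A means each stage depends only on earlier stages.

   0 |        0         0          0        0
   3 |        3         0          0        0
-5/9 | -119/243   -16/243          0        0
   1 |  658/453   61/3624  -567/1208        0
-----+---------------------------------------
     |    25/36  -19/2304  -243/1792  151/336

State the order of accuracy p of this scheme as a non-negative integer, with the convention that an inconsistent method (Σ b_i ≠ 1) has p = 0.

b = (25/36, -19/2304, -243/1792, 151/336)
c = (0, 3, -5/9, 1)
Ac = (0, 0, -16/81, 47/151)
Σ b_i: 25/36·1 + (-19/2304)·1 + (-243/1792)·1 + 151/336·1 = 1 ✓
b·c: (-19/2304)·3 + (-243/1792)·(-5/9) + 151/336·1 = 1/2 ✓
b·c²: (-19/2304)·9 + (-243/1792)·25/81 + 151/336·1 = 1/3 ✓
b·Ac: (-243/1792)·(-16/81) + 151/336·47/151 = 1/6 ✓
b·c³: (-19/2304)·27 + (-243/1792)·(-125/729) + 151/336·1 = 1/4 ✓
b·(c∘Ac): (-243/1792)·80/729 + 151/336·47/151 = 1/8 ✓
b·Ac²: (-243/1792)·(-16/27) + 151/336·1/151 = 1/12 ✓
b·A²c: 151/336·14/151 = 1/24 ✓; 4 stages ⇒ order 4.

4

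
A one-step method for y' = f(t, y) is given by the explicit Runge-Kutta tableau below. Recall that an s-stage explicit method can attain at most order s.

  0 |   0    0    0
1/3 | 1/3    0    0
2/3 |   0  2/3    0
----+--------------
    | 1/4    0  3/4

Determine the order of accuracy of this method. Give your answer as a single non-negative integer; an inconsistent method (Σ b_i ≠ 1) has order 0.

b = (1/4, 0, 3/4)
c = (0, 1/3, 2/3)
Ac = (0, 0, 2/9)
Σ b_i: 1/4·1 + 3/4·1 = 1 ✓
b·c: 3/4·2/3 = 1/2 ✓
b·c²: 3/4·4/9 = 1/3 ✓
b·Ac: 3/4·2/9 = 1/6 ✓; 3 stages ⇒ order 3.

3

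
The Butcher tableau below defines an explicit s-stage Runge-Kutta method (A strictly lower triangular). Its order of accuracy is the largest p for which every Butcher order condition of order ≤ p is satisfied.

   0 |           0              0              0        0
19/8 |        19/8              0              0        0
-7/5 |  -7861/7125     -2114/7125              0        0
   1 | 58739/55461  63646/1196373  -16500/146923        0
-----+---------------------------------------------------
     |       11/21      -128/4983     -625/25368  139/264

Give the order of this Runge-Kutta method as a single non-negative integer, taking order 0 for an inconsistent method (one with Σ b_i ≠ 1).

4

b = (11/21, -128/4983, -625/25368, 139/264)
c = (0, 19/8, -7/5, 1)
Ac = (0, 0, -1057/1500, 473/1668)
Σ b_i: 11/21·1 + (-128/4983)·1 + (-625/25368)·1 + 139/264·1 = 1 ✓
b·c: (-128/4983)·19/8 + (-625/25368)·(-7/5) + 139/264·1 = 1/2 ✓
b·c²: (-128/4983)·361/64 + (-625/25368)·49/25 + 139/264·1 = 1/3 ✓
b·Ac: (-625/25368)·(-1057/1500) + 139/264·473/1668 = 1/6 ✓
b·c³: (-128/4983)·6859/512 + (-625/25368)·(-343/125) + 139/264·1 = 1/4 ✓
b·(c∘Ac): (-625/25368)·7399/7500 + 139/264·473/1668 = 1/8 ✓
b·Ac²: (-625/25368)·(-20083/12000) + 139/264·1067/13344 = 1/12 ✓
b·A²c: 139/264·11/139 = 1/24 ✓; 4 stages ⇒ order 4.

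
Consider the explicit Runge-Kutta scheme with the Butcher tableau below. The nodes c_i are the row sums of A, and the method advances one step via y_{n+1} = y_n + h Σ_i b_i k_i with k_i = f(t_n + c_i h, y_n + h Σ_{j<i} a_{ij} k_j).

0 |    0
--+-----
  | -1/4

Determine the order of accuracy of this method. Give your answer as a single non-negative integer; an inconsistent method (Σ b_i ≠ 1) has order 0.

b = (-1/4)
c = (0)
Σ b_i: (-1/4)·1 = -1/4 ≠ 1 ⇒ order 0.

0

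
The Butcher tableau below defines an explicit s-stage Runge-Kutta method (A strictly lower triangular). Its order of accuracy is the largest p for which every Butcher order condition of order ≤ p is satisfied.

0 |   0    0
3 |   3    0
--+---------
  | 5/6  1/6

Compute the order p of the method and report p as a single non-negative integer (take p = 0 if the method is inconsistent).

b = (5/6, 1/6)
c = (0, 3)
Σ b_i: 5/6·1 + 1/6·1 = 1 ✓
b·c: 1/6·3 = 1/2 ✓; 2 stages ⇒ order 2.

2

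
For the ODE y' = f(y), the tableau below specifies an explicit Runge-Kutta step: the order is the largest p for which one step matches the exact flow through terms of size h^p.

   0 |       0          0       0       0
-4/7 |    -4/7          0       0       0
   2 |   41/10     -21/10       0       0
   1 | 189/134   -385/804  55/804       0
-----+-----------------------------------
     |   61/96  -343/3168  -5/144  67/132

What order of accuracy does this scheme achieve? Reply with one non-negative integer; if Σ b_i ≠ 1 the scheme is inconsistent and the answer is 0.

b = (61/96, -343/3168, -5/144, 67/132)
c = (0, -4/7, 2, 1)
Ac = (0, 0, 6/5, 55/134)
Σ b_i: 61/96·1 + (-343/3168)·1 + (-5/144)·1 + 67/132·1 = 1 ✓
b·c: (-343/3168)·(-4/7) + (-5/144)·2 + 67/132·1 = 1/2 ✓
b·c²: (-343/3168)·16/49 + (-5/144)·4 + 67/132·1 = 1/3 ✓
b·Ac: (-5/144)·6/5 + 67/132·55/134 = 1/6 ✓
b·c³: (-343/3168)·(-64/343) + (-5/144)·8 + 67/132·1 = 1/4 ✓
b·(c∘Ac): (-5/144)·12/5 + 67/132·55/134 = 1/8 ✓
b·Ac²: (-5/144)·(-24/35) + 67/132·55/469 = 1/12 ✓
b·A²c: 67/132·11/134 = 1/24 ✓; 4 stages ⇒ order 4.

4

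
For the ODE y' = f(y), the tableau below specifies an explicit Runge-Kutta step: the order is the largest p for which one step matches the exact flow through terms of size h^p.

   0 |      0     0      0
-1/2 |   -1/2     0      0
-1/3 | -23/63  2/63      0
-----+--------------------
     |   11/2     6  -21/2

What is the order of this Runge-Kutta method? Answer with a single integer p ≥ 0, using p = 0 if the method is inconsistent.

3

b = (11/2, 6, -21/2)
c = (0, -1/2, -1/3)
Ac = (0, 0, -1/63)
Σ b_i: 11/2·1 + 6·1 + (-21/2)·1 = 1 ✓
b·c: 6·(-1/2) + (-21/2)·(-1/3) = 1/2 ✓
b·c²: 6·1/4 + (-21/2)·1/9 = 1/3 ✓
b·Ac: (-21/2)·(-1/63) = 1/6 ✓; 3 stages ⇒ order 3.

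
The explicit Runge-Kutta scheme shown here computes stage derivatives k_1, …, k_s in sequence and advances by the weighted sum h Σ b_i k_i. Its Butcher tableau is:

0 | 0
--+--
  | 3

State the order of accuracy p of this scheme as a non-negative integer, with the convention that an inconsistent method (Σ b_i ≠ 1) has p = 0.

0

b = (3)
c = (0)
Σ b_i: 3·1 = 3 ≠ 1 ⇒ order 0.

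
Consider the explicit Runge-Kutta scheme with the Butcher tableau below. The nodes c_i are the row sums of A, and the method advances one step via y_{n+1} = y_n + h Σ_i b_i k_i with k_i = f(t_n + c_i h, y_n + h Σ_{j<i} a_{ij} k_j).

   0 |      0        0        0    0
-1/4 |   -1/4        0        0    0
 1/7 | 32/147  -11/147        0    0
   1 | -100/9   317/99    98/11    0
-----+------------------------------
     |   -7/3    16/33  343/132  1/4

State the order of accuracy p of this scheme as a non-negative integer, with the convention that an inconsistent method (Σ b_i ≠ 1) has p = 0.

4

b = (-7/3, 16/33, 343/132, 1/4)
c = (0, -1/4, 1/7, 1)
Ac = (0, 0, 11/588, 17/36)
Σ b_i: (-7/3)·1 + 16/33·1 + 343/132·1 + 1/4·1 = 1 ✓
b·c: 16/33·(-1/4) + 343/132·1/7 + 1/4·1 = 1/2 ✓
b·c²: 16/33·1/16 + 343/132·1/49 + 1/4·1 = 1/3 ✓
b·Ac: 343/132·11/588 + 1/4·17/36 = 1/6 ✓
b·c³: 16/33·(-1/64) + 343/132·1/343 + 1/4·1 = 1/4 ✓
b·(c∘Ac): 343/132·11/4116 + 1/4·17/36 = 1/8 ✓
b·Ac²: 343/132·(-11/2352) + 1/4·55/144 = 1/12 ✓
b·A²c: 1/4·1/6 = 1/24 ✓; 4 stages ⇒ order 4.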